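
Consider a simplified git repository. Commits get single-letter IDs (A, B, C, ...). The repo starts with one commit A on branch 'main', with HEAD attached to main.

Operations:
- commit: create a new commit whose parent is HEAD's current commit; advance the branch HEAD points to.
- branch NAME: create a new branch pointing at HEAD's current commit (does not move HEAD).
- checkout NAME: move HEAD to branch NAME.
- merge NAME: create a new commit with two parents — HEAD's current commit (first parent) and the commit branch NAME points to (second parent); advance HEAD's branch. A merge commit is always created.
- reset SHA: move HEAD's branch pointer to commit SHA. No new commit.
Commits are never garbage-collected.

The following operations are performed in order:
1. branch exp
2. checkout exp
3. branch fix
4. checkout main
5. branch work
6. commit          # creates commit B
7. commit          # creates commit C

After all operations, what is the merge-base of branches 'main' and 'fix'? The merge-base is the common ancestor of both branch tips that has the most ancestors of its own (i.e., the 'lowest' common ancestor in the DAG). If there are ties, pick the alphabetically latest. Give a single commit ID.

After op 1 (branch): HEAD=main@A [exp=A main=A]
After op 2 (checkout): HEAD=exp@A [exp=A main=A]
After op 3 (branch): HEAD=exp@A [exp=A fix=A main=A]
After op 4 (checkout): HEAD=main@A [exp=A fix=A main=A]
After op 5 (branch): HEAD=main@A [exp=A fix=A main=A work=A]
After op 6 (commit): HEAD=main@B [exp=A fix=A main=B work=A]
After op 7 (commit): HEAD=main@C [exp=A fix=A main=C work=A]
ancestors(main=C): ['A', 'B', 'C']
ancestors(fix=A): ['A']
common: ['A']

Answer: A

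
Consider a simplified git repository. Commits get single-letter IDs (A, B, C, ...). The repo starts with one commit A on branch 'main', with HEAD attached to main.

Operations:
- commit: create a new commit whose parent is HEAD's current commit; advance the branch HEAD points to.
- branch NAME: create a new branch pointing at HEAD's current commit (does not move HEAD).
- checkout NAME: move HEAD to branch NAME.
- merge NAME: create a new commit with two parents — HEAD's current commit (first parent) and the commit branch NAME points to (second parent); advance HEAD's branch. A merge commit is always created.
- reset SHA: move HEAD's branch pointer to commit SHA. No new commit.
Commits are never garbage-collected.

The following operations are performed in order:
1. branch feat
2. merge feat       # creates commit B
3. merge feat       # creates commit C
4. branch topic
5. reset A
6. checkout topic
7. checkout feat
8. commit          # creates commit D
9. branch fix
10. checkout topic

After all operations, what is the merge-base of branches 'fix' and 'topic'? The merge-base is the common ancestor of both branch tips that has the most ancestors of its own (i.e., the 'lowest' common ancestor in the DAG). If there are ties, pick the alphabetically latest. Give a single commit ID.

After op 1 (branch): HEAD=main@A [feat=A main=A]
After op 2 (merge): HEAD=main@B [feat=A main=B]
After op 3 (merge): HEAD=main@C [feat=A main=C]
After op 4 (branch): HEAD=main@C [feat=A main=C topic=C]
After op 5 (reset): HEAD=main@A [feat=A main=A topic=C]
After op 6 (checkout): HEAD=topic@C [feat=A main=A topic=C]
After op 7 (checkout): HEAD=feat@A [feat=A main=A topic=C]
After op 8 (commit): HEAD=feat@D [feat=D main=A topic=C]
After op 9 (branch): HEAD=feat@D [feat=D fix=D main=A topic=C]
After op 10 (checkout): HEAD=topic@C [feat=D fix=D main=A topic=C]
ancestors(fix=D): ['A', 'D']
ancestors(topic=C): ['A', 'B', 'C']
common: ['A']

Answer: A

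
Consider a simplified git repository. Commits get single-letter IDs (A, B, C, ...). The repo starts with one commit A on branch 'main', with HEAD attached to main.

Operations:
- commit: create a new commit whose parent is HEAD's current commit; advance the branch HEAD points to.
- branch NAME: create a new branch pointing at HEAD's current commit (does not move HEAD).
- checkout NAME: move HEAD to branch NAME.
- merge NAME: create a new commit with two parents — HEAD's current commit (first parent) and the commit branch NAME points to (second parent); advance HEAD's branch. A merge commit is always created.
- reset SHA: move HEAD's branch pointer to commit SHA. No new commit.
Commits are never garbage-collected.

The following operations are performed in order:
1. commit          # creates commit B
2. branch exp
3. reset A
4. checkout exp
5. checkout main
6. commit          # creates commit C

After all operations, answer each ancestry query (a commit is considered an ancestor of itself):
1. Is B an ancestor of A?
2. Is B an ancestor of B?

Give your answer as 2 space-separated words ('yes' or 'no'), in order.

Answer: no yes

Derivation:
After op 1 (commit): HEAD=main@B [main=B]
After op 2 (branch): HEAD=main@B [exp=B main=B]
After op 3 (reset): HEAD=main@A [exp=B main=A]
After op 4 (checkout): HEAD=exp@B [exp=B main=A]
After op 5 (checkout): HEAD=main@A [exp=B main=A]
After op 6 (commit): HEAD=main@C [exp=B main=C]
ancestors(A) = {A}; B in? no
ancestors(B) = {A,B}; B in? yes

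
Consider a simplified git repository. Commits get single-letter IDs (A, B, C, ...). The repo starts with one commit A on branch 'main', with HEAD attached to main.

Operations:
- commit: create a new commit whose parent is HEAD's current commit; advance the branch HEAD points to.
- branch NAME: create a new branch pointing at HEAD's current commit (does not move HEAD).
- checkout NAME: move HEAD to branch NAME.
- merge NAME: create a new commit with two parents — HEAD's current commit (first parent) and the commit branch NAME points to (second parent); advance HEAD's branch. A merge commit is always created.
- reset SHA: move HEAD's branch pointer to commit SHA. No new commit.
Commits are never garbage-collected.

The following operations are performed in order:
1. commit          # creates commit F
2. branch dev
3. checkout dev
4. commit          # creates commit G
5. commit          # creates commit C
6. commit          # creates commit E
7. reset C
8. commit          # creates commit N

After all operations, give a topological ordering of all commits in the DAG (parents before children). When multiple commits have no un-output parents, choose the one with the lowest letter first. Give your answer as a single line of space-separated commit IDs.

Answer: A F G C E N

Derivation:
After op 1 (commit): HEAD=main@F [main=F]
After op 2 (branch): HEAD=main@F [dev=F main=F]
After op 3 (checkout): HEAD=dev@F [dev=F main=F]
After op 4 (commit): HEAD=dev@G [dev=G main=F]
After op 5 (commit): HEAD=dev@C [dev=C main=F]
After op 6 (commit): HEAD=dev@E [dev=E main=F]
After op 7 (reset): HEAD=dev@C [dev=C main=F]
After op 8 (commit): HEAD=dev@N [dev=N main=F]
commit A: parents=[]
commit C: parents=['G']
commit E: parents=['C']
commit F: parents=['A']
commit G: parents=['F']
commit N: parents=['C']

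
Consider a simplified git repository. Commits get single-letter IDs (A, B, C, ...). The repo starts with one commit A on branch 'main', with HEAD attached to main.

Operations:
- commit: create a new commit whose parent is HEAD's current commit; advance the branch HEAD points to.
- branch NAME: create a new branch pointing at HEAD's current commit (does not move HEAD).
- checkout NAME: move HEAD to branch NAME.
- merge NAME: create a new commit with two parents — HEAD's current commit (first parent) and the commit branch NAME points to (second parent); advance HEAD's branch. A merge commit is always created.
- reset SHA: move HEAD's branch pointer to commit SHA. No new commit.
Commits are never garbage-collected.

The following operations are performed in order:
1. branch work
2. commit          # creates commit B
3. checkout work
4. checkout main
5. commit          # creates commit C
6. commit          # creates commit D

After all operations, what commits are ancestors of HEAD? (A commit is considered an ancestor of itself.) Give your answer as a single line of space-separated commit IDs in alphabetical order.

Answer: A B C D

Derivation:
After op 1 (branch): HEAD=main@A [main=A work=A]
After op 2 (commit): HEAD=main@B [main=B work=A]
After op 3 (checkout): HEAD=work@A [main=B work=A]
After op 4 (checkout): HEAD=main@B [main=B work=A]
After op 5 (commit): HEAD=main@C [main=C work=A]
After op 6 (commit): HEAD=main@D [main=D work=A]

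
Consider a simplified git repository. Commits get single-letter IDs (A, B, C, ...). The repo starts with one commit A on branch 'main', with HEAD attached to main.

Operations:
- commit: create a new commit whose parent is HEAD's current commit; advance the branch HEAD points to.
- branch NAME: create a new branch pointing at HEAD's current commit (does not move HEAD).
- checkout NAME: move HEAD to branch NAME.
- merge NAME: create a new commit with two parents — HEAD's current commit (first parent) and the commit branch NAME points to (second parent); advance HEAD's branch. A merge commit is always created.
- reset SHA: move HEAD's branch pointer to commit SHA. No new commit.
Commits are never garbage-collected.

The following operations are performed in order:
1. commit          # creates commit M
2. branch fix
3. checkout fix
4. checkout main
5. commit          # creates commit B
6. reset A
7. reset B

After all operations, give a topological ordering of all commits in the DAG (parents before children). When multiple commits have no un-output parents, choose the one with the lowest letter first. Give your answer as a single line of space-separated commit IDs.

Answer: A M B

Derivation:
After op 1 (commit): HEAD=main@M [main=M]
After op 2 (branch): HEAD=main@M [fix=M main=M]
After op 3 (checkout): HEAD=fix@M [fix=M main=M]
After op 4 (checkout): HEAD=main@M [fix=M main=M]
After op 5 (commit): HEAD=main@B [fix=M main=B]
After op 6 (reset): HEAD=main@A [fix=M main=A]
After op 7 (reset): HEAD=main@B [fix=M main=B]
commit A: parents=[]
commit B: parents=['M']
commit M: parents=['A']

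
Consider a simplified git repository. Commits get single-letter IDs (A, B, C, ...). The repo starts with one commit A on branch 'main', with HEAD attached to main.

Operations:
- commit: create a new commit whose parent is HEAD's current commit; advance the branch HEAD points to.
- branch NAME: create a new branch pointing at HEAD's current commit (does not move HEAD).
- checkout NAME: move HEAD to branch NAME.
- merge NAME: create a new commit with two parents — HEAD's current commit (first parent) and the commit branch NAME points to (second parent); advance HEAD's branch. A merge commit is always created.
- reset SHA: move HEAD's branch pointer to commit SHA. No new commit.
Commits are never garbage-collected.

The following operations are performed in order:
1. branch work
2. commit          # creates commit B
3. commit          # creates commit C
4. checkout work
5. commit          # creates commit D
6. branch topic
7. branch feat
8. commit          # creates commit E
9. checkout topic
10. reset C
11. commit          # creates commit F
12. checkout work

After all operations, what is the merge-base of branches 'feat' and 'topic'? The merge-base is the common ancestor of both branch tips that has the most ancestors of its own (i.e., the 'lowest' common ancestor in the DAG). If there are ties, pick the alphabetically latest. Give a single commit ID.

Answer: A

Derivation:
After op 1 (branch): HEAD=main@A [main=A work=A]
After op 2 (commit): HEAD=main@B [main=B work=A]
After op 3 (commit): HEAD=main@C [main=C work=A]
After op 4 (checkout): HEAD=work@A [main=C work=A]
After op 5 (commit): HEAD=work@D [main=C work=D]
After op 6 (branch): HEAD=work@D [main=C topic=D work=D]
After op 7 (branch): HEAD=work@D [feat=D main=C topic=D work=D]
After op 8 (commit): HEAD=work@E [feat=D main=C topic=D work=E]
After op 9 (checkout): HEAD=topic@D [feat=D main=C topic=D work=E]
After op 10 (reset): HEAD=topic@C [feat=D main=C topic=C work=E]
After op 11 (commit): HEAD=topic@F [feat=D main=C topic=F work=E]
After op 12 (checkout): HEAD=work@E [feat=D main=C topic=F work=E]
ancestors(feat=D): ['A', 'D']
ancestors(topic=F): ['A', 'B', 'C', 'F']
common: ['A']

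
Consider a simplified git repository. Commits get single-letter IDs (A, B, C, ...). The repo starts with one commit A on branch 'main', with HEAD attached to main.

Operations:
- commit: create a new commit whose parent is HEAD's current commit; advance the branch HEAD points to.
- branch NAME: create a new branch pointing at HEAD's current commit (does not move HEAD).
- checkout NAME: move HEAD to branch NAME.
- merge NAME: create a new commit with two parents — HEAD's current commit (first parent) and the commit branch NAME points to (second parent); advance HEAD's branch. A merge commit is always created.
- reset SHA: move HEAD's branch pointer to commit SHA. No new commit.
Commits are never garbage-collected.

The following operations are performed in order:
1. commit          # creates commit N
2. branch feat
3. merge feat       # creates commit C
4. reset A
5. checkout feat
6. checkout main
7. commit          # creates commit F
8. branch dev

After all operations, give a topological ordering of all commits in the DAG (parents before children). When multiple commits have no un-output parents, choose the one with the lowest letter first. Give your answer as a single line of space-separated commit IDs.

After op 1 (commit): HEAD=main@N [main=N]
After op 2 (branch): HEAD=main@N [feat=N main=N]
After op 3 (merge): HEAD=main@C [feat=N main=C]
After op 4 (reset): HEAD=main@A [feat=N main=A]
After op 5 (checkout): HEAD=feat@N [feat=N main=A]
After op 6 (checkout): HEAD=main@A [feat=N main=A]
After op 7 (commit): HEAD=main@F [feat=N main=F]
After op 8 (branch): HEAD=main@F [dev=F feat=N main=F]
commit A: parents=[]
commit C: parents=['N', 'N']
commit F: parents=['A']
commit N: parents=['A']

Answer: A F N C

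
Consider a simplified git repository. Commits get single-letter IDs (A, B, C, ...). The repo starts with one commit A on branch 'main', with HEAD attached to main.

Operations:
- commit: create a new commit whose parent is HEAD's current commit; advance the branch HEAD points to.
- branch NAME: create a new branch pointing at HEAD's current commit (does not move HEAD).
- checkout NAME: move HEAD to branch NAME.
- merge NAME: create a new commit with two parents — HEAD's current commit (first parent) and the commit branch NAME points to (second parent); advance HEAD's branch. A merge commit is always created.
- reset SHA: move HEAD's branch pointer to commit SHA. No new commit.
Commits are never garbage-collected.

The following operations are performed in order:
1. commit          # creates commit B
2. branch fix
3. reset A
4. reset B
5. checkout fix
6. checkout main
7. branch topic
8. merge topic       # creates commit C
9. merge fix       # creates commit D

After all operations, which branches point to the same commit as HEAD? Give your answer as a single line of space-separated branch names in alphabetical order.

After op 1 (commit): HEAD=main@B [main=B]
After op 2 (branch): HEAD=main@B [fix=B main=B]
After op 3 (reset): HEAD=main@A [fix=B main=A]
After op 4 (reset): HEAD=main@B [fix=B main=B]
After op 5 (checkout): HEAD=fix@B [fix=B main=B]
After op 6 (checkout): HEAD=main@B [fix=B main=B]
After op 7 (branch): HEAD=main@B [fix=B main=B topic=B]
After op 8 (merge): HEAD=main@C [fix=B main=C topic=B]
After op 9 (merge): HEAD=main@D [fix=B main=D topic=B]

Answer: main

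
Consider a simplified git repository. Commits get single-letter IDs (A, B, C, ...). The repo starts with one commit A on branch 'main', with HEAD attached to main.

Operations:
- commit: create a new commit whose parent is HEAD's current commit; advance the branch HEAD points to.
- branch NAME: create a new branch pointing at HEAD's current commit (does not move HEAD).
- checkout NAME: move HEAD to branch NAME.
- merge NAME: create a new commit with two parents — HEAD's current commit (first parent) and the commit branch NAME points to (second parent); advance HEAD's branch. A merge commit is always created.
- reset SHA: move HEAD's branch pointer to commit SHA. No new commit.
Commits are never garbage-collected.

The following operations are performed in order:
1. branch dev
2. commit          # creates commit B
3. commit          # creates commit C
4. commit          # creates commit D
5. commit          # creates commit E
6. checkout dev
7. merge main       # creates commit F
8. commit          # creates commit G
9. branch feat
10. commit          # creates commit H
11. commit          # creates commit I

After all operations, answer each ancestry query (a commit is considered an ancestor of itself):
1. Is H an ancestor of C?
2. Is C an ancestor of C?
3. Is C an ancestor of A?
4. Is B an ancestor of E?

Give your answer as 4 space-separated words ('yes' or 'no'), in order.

After op 1 (branch): HEAD=main@A [dev=A main=A]
After op 2 (commit): HEAD=main@B [dev=A main=B]
After op 3 (commit): HEAD=main@C [dev=A main=C]
After op 4 (commit): HEAD=main@D [dev=A main=D]
After op 5 (commit): HEAD=main@E [dev=A main=E]
After op 6 (checkout): HEAD=dev@A [dev=A main=E]
After op 7 (merge): HEAD=dev@F [dev=F main=E]
After op 8 (commit): HEAD=dev@G [dev=G main=E]
After op 9 (branch): HEAD=dev@G [dev=G feat=G main=E]
After op 10 (commit): HEAD=dev@H [dev=H feat=G main=E]
After op 11 (commit): HEAD=dev@I [dev=I feat=G main=E]
ancestors(C) = {A,B,C}; H in? no
ancestors(C) = {A,B,C}; C in? yes
ancestors(A) = {A}; C in? no
ancestors(E) = {A,B,C,D,E}; B in? yes

Answer: no yes no yes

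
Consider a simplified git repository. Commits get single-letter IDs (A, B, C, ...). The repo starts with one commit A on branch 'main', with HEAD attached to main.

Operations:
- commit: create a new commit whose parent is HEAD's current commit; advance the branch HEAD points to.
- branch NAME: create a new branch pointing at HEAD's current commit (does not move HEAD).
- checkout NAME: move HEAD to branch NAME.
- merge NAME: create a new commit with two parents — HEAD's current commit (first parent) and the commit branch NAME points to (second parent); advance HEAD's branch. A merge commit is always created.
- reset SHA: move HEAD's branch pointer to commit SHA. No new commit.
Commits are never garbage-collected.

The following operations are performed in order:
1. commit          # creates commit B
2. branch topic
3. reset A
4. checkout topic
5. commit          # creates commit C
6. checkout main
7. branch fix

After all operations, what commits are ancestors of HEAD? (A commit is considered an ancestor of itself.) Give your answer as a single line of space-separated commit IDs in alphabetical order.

After op 1 (commit): HEAD=main@B [main=B]
After op 2 (branch): HEAD=main@B [main=B topic=B]
After op 3 (reset): HEAD=main@A [main=A topic=B]
After op 4 (checkout): HEAD=topic@B [main=A topic=B]
After op 5 (commit): HEAD=topic@C [main=A topic=C]
After op 6 (checkout): HEAD=main@A [main=A topic=C]
After op 7 (branch): HEAD=main@A [fix=A main=A topic=C]

Answer: A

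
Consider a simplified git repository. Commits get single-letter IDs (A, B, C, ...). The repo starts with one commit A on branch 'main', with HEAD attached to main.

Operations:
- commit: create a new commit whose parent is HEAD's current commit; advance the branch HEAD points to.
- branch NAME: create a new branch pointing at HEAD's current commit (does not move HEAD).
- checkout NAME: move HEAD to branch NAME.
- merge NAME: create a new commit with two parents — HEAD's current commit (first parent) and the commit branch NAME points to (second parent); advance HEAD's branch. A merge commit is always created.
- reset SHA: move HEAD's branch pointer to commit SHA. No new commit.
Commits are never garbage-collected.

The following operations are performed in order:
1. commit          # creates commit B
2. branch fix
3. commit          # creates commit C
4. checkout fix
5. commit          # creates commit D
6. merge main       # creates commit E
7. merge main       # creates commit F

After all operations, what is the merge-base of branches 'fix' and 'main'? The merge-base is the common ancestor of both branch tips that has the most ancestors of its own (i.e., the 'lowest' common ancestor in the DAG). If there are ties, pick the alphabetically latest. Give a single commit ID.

Answer: C

Derivation:
After op 1 (commit): HEAD=main@B [main=B]
After op 2 (branch): HEAD=main@B [fix=B main=B]
After op 3 (commit): HEAD=main@C [fix=B main=C]
After op 4 (checkout): HEAD=fix@B [fix=B main=C]
After op 5 (commit): HEAD=fix@D [fix=D main=C]
After op 6 (merge): HEAD=fix@E [fix=E main=C]
After op 7 (merge): HEAD=fix@F [fix=F main=C]
ancestors(fix=F): ['A', 'B', 'C', 'D', 'E', 'F']
ancestors(main=C): ['A', 'B', 'C']
common: ['A', 'B', 'C']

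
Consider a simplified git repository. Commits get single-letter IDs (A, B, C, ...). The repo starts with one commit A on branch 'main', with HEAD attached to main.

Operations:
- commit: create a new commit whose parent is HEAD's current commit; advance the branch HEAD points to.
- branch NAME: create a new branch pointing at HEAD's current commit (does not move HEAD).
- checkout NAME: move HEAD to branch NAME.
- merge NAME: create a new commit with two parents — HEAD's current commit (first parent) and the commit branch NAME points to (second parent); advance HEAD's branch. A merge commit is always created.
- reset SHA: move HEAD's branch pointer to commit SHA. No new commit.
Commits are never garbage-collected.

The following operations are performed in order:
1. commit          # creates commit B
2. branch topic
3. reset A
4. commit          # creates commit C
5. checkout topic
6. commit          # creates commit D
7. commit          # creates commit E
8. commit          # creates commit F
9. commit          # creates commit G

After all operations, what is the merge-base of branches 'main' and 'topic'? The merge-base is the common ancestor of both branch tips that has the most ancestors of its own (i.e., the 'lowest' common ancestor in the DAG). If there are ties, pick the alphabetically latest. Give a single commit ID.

Answer: A

Derivation:
After op 1 (commit): HEAD=main@B [main=B]
After op 2 (branch): HEAD=main@B [main=B topic=B]
After op 3 (reset): HEAD=main@A [main=A topic=B]
After op 4 (commit): HEAD=main@C [main=C topic=B]
After op 5 (checkout): HEAD=topic@B [main=C topic=B]
After op 6 (commit): HEAD=topic@D [main=C topic=D]
After op 7 (commit): HEAD=topic@E [main=C topic=E]
After op 8 (commit): HEAD=topic@F [main=C topic=F]
After op 9 (commit): HEAD=topic@G [main=C topic=G]
ancestors(main=C): ['A', 'C']
ancestors(topic=G): ['A', 'B', 'D', 'E', 'F', 'G']
common: ['A']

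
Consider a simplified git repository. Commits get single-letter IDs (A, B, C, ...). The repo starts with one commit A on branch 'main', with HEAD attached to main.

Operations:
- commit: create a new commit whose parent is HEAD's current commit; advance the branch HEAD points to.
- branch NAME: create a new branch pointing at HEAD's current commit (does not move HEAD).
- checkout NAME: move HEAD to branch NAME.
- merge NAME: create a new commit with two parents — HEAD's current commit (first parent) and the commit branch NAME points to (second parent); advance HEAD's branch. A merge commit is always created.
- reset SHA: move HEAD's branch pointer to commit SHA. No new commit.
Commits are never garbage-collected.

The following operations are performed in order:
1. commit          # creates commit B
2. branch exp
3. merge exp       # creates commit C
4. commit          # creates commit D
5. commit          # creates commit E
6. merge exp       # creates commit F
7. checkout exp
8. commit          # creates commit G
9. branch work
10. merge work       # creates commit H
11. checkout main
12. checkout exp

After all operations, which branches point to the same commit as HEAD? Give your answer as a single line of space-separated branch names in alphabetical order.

Answer: exp

Derivation:
After op 1 (commit): HEAD=main@B [main=B]
After op 2 (branch): HEAD=main@B [exp=B main=B]
After op 3 (merge): HEAD=main@C [exp=B main=C]
After op 4 (commit): HEAD=main@D [exp=B main=D]
After op 5 (commit): HEAD=main@E [exp=B main=E]
After op 6 (merge): HEAD=main@F [exp=B main=F]
After op 7 (checkout): HEAD=exp@B [exp=B main=F]
After op 8 (commit): HEAD=exp@G [exp=G main=F]
After op 9 (branch): HEAD=exp@G [exp=G main=F work=G]
After op 10 (merge): HEAD=exp@H [exp=H main=F work=G]
After op 11 (checkout): HEAD=main@F [exp=H main=F work=G]
After op 12 (checkout): HEAD=exp@H [exp=H main=F work=G]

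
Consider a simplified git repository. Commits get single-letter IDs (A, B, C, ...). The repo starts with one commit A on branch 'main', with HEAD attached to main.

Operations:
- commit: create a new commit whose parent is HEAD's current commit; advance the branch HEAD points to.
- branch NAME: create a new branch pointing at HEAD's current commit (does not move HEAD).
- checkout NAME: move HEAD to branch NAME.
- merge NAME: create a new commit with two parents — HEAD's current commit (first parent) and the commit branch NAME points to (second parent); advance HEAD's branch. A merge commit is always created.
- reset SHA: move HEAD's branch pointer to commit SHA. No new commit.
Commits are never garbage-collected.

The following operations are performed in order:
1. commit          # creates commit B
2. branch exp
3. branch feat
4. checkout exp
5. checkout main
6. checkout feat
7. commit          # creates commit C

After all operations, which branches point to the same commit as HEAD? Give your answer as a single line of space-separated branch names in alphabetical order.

Answer: feat

Derivation:
After op 1 (commit): HEAD=main@B [main=B]
After op 2 (branch): HEAD=main@B [exp=B main=B]
After op 3 (branch): HEAD=main@B [exp=B feat=B main=B]
After op 4 (checkout): HEAD=exp@B [exp=B feat=B main=B]
After op 5 (checkout): HEAD=main@B [exp=B feat=B main=B]
After op 6 (checkout): HEAD=feat@B [exp=B feat=B main=B]
After op 7 (commit): HEAD=feat@C [exp=B feat=C main=B]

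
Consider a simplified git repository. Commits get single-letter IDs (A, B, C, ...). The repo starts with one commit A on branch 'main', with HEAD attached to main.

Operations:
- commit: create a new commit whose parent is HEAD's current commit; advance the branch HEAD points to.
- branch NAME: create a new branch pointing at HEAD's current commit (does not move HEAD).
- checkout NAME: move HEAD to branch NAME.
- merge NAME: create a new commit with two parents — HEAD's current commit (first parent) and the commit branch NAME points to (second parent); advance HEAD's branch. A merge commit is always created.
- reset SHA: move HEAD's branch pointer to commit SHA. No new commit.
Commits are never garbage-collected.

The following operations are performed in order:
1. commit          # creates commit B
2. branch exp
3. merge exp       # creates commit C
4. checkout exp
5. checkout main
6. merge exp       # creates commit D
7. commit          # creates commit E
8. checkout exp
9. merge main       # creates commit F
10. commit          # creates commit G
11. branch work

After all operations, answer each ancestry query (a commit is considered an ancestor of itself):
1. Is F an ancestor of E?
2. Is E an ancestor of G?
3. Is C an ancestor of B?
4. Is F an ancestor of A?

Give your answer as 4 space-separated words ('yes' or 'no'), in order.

Answer: no yes no no

Derivation:
After op 1 (commit): HEAD=main@B [main=B]
After op 2 (branch): HEAD=main@B [exp=B main=B]
After op 3 (merge): HEAD=main@C [exp=B main=C]
After op 4 (checkout): HEAD=exp@B [exp=B main=C]
After op 5 (checkout): HEAD=main@C [exp=B main=C]
After op 6 (merge): HEAD=main@D [exp=B main=D]
After op 7 (commit): HEAD=main@E [exp=B main=E]
After op 8 (checkout): HEAD=exp@B [exp=B main=E]
After op 9 (merge): HEAD=exp@F [exp=F main=E]
After op 10 (commit): HEAD=exp@G [exp=G main=E]
After op 11 (branch): HEAD=exp@G [exp=G main=E work=G]
ancestors(E) = {A,B,C,D,E}; F in? no
ancestors(G) = {A,B,C,D,E,F,G}; E in? yes
ancestors(B) = {A,B}; C in? no
ancestors(A) = {A}; F in? no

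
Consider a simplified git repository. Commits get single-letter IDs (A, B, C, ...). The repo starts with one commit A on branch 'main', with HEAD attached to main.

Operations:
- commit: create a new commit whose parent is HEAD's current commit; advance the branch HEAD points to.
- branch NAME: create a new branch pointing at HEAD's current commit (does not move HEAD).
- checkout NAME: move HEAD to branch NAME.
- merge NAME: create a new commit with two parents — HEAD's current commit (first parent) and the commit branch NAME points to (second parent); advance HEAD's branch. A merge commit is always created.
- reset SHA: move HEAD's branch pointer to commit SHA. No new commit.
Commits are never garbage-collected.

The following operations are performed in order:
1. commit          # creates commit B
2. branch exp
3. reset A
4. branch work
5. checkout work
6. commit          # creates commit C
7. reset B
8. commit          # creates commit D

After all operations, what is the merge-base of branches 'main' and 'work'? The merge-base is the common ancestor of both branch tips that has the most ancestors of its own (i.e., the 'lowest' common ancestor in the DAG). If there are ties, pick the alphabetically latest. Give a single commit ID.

After op 1 (commit): HEAD=main@B [main=B]
After op 2 (branch): HEAD=main@B [exp=B main=B]
After op 3 (reset): HEAD=main@A [exp=B main=A]
After op 4 (branch): HEAD=main@A [exp=B main=A work=A]
After op 5 (checkout): HEAD=work@A [exp=B main=A work=A]
After op 6 (commit): HEAD=work@C [exp=B main=A work=C]
After op 7 (reset): HEAD=work@B [exp=B main=A work=B]
After op 8 (commit): HEAD=work@D [exp=B main=A work=D]
ancestors(main=A): ['A']
ancestors(work=D): ['A', 'B', 'D']
common: ['A']

Answer: A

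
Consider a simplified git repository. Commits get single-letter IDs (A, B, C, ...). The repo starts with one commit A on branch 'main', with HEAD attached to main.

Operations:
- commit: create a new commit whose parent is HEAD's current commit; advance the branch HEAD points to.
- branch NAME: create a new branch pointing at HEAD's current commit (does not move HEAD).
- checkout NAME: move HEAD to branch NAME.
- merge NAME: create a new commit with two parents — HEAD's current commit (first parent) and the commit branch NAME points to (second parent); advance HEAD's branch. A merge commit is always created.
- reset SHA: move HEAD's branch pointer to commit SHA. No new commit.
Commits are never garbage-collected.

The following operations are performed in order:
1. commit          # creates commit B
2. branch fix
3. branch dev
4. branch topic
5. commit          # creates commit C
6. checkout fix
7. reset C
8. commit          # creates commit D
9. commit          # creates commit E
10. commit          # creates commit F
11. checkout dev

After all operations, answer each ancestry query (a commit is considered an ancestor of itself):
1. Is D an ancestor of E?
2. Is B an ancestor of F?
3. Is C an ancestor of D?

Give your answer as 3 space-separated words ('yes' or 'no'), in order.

After op 1 (commit): HEAD=main@B [main=B]
After op 2 (branch): HEAD=main@B [fix=B main=B]
After op 3 (branch): HEAD=main@B [dev=B fix=B main=B]
After op 4 (branch): HEAD=main@B [dev=B fix=B main=B topic=B]
After op 5 (commit): HEAD=main@C [dev=B fix=B main=C topic=B]
After op 6 (checkout): HEAD=fix@B [dev=B fix=B main=C topic=B]
After op 7 (reset): HEAD=fix@C [dev=B fix=C main=C topic=B]
After op 8 (commit): HEAD=fix@D [dev=B fix=D main=C topic=B]
After op 9 (commit): HEAD=fix@E [dev=B fix=E main=C topic=B]
After op 10 (commit): HEAD=fix@F [dev=B fix=F main=C topic=B]
After op 11 (checkout): HEAD=dev@B [dev=B fix=F main=C topic=B]
ancestors(E) = {A,B,C,D,E}; D in? yes
ancestors(F) = {A,B,C,D,E,F}; B in? yes
ancestors(D) = {A,B,C,D}; C in? yes

Answer: yes yes yes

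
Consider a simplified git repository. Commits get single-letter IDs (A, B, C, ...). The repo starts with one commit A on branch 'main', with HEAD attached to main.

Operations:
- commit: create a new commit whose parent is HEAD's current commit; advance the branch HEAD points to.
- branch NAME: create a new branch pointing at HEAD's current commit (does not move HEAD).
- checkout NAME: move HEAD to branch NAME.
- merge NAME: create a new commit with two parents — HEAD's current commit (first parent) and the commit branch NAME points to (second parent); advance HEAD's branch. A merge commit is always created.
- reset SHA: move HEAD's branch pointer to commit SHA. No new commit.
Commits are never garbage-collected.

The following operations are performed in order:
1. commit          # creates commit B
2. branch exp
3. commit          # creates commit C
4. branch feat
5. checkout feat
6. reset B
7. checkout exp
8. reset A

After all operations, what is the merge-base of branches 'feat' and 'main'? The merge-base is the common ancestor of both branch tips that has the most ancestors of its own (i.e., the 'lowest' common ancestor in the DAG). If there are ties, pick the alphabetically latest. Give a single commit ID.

After op 1 (commit): HEAD=main@B [main=B]
After op 2 (branch): HEAD=main@B [exp=B main=B]
After op 3 (commit): HEAD=main@C [exp=B main=C]
After op 4 (branch): HEAD=main@C [exp=B feat=C main=C]
After op 5 (checkout): HEAD=feat@C [exp=B feat=C main=C]
After op 6 (reset): HEAD=feat@B [exp=B feat=B main=C]
After op 7 (checkout): HEAD=exp@B [exp=B feat=B main=C]
After op 8 (reset): HEAD=exp@A [exp=A feat=B main=C]
ancestors(feat=B): ['A', 'B']
ancestors(main=C): ['A', 'B', 'C']
common: ['A', 'B']

Answer: B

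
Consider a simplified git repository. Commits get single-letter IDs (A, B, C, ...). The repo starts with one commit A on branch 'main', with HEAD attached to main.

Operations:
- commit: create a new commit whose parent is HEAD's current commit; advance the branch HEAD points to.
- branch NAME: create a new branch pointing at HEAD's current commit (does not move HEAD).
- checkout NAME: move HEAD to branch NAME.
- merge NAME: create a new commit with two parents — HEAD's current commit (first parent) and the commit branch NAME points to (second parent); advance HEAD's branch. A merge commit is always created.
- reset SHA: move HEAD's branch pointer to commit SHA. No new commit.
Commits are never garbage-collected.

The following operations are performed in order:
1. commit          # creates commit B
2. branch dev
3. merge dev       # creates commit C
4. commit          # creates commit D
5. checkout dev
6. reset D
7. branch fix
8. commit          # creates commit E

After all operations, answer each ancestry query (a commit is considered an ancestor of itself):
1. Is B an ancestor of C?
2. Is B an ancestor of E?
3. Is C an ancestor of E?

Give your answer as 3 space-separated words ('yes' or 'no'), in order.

After op 1 (commit): HEAD=main@B [main=B]
After op 2 (branch): HEAD=main@B [dev=B main=B]
After op 3 (merge): HEAD=main@C [dev=B main=C]
After op 4 (commit): HEAD=main@D [dev=B main=D]
After op 5 (checkout): HEAD=dev@B [dev=B main=D]
After op 6 (reset): HEAD=dev@D [dev=D main=D]
After op 7 (branch): HEAD=dev@D [dev=D fix=D main=D]
After op 8 (commit): HEAD=dev@E [dev=E fix=D main=D]
ancestors(C) = {A,B,C}; B in? yes
ancestors(E) = {A,B,C,D,E}; B in? yes
ancestors(E) = {A,B,C,D,E}; C in? yes

Answer: yes yes yes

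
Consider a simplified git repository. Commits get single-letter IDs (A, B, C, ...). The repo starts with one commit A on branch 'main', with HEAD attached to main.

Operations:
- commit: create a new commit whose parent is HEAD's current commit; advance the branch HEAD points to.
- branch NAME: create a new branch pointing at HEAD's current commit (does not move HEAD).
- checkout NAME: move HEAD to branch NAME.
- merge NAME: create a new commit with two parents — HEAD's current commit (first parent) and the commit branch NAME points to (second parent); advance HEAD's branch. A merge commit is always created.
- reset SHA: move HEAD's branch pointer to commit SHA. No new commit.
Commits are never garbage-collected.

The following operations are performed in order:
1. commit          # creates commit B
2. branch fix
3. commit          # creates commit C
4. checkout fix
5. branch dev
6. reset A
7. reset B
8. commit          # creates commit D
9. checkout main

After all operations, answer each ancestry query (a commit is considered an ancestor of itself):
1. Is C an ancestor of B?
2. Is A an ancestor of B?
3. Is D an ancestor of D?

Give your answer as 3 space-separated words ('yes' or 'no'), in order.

Answer: no yes yes

Derivation:
After op 1 (commit): HEAD=main@B [main=B]
After op 2 (branch): HEAD=main@B [fix=B main=B]
After op 3 (commit): HEAD=main@C [fix=B main=C]
After op 4 (checkout): HEAD=fix@B [fix=B main=C]
After op 5 (branch): HEAD=fix@B [dev=B fix=B main=C]
After op 6 (reset): HEAD=fix@A [dev=B fix=A main=C]
After op 7 (reset): HEAD=fix@B [dev=B fix=B main=C]
After op 8 (commit): HEAD=fix@D [dev=B fix=D main=C]
After op 9 (checkout): HEAD=main@C [dev=B fix=D main=C]
ancestors(B) = {A,B}; C in? no
ancestors(B) = {A,B}; A in? yes
ancestors(D) = {A,B,D}; D in? yes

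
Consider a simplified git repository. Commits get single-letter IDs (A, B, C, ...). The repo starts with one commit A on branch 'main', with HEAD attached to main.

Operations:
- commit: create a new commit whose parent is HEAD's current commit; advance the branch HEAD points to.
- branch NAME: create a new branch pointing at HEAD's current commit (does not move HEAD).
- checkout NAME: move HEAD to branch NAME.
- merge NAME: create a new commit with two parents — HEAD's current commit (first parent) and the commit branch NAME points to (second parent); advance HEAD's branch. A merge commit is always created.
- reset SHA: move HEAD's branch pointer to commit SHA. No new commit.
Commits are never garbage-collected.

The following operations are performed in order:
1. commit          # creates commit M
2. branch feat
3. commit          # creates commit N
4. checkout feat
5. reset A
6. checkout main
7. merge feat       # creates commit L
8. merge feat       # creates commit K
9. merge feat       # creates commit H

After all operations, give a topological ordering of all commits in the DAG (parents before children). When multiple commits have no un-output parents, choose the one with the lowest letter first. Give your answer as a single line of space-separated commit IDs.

After op 1 (commit): HEAD=main@M [main=M]
After op 2 (branch): HEAD=main@M [feat=M main=M]
After op 3 (commit): HEAD=main@N [feat=M main=N]
After op 4 (checkout): HEAD=feat@M [feat=M main=N]
After op 5 (reset): HEAD=feat@A [feat=A main=N]
After op 6 (checkout): HEAD=main@N [feat=A main=N]
After op 7 (merge): HEAD=main@L [feat=A main=L]
After op 8 (merge): HEAD=main@K [feat=A main=K]
After op 9 (merge): HEAD=main@H [feat=A main=H]
commit A: parents=[]
commit H: parents=['K', 'A']
commit K: parents=['L', 'A']
commit L: parents=['N', 'A']
commit M: parents=['A']
commit N: parents=['M']

Answer: A M N L K H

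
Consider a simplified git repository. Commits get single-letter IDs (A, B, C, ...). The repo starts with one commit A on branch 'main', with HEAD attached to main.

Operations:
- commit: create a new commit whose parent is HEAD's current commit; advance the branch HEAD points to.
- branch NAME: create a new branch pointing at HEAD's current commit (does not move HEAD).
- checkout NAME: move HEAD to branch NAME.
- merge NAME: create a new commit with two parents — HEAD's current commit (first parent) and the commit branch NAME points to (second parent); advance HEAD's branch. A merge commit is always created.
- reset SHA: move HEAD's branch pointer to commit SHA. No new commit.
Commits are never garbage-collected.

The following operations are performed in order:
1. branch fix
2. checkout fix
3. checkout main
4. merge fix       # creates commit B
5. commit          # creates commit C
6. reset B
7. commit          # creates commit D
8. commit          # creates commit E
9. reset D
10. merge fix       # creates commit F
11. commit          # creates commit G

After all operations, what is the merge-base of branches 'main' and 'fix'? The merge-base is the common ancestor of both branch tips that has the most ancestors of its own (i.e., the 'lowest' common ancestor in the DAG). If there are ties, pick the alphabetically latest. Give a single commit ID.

After op 1 (branch): HEAD=main@A [fix=A main=A]
After op 2 (checkout): HEAD=fix@A [fix=A main=A]
After op 3 (checkout): HEAD=main@A [fix=A main=A]
After op 4 (merge): HEAD=main@B [fix=A main=B]
After op 5 (commit): HEAD=main@C [fix=A main=C]
After op 6 (reset): HEAD=main@B [fix=A main=B]
After op 7 (commit): HEAD=main@D [fix=A main=D]
After op 8 (commit): HEAD=main@E [fix=A main=E]
After op 9 (reset): HEAD=main@D [fix=A main=D]
After op 10 (merge): HEAD=main@F [fix=A main=F]
After op 11 (commit): HEAD=main@G [fix=A main=G]
ancestors(main=G): ['A', 'B', 'D', 'F', 'G']
ancestors(fix=A): ['A']
common: ['A']

Answer: A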